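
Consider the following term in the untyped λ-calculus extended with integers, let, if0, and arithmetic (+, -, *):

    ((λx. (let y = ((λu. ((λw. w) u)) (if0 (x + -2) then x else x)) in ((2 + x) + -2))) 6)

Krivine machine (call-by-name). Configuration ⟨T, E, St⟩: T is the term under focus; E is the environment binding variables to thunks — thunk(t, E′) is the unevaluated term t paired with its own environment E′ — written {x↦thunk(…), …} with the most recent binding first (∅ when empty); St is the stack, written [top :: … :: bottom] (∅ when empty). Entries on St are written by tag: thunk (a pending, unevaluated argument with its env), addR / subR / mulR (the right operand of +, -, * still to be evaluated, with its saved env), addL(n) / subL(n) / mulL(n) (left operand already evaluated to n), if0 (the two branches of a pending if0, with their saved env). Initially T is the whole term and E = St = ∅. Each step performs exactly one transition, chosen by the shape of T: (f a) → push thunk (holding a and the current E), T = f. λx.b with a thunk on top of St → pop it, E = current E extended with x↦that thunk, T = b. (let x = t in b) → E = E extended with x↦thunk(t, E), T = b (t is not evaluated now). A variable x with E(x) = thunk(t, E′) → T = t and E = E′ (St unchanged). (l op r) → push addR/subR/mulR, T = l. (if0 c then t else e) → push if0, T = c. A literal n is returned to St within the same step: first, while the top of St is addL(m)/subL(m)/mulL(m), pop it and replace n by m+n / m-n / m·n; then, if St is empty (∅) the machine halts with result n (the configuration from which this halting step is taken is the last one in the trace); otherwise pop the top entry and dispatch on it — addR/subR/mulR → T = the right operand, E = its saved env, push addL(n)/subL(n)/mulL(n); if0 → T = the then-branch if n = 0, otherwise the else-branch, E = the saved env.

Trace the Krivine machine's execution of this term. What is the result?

Answer: 6

Machine steps:
[0] ⟨T=((λx. (let y = ((λu. ((λw. w) u)) (if0 (x + -2) then x else x)) in ((2 + x) + -2))) 6); E=∅; St=∅⟩
[1] ⟨T=(λx. (let y = ((λu. ((λw. w) u)) (if0 (x + -2) then x else x)) in ((2 + x) + -2))); E=∅; St=[thunk]⟩
[2] ⟨T=(let y = ((λu. ((λw. w) u)) (if0 (x + -2) then x else x)) in ((2 + x) + -2)); E={x↦thunk(6, ∅)}; St=∅⟩
[3] ⟨T=((2 + x) + -2); E={y↦thunk(((λu. ((λw. w) u)) (if0 (x + -2) then x else x)), {x↦thunk(6, ∅)}), x↦thunk(6, ∅)}; St=∅⟩
[4] ⟨T=(2 + x); E={y↦thunk(((λu. ((λw. w) u)) (if0 (x + -2) then x else x)), {x↦thunk(6, ∅)}), x↦thunk(6, ∅)}; St=[addR]⟩
[5] ⟨T=2; E={y↦thunk(((λu. ((λw. w) u)) (if0 (x + -2) then x else x)), {x↦thunk(6, ∅)}), x↦thunk(6, ∅)}; St=[addR :: addR]⟩
[6] ⟨T=x; E={y↦thunk(((λu. ((λw. w) u)) (if0 (x + -2) then x else x)), {x↦thunk(6, ∅)}), x↦thunk(6, ∅)}; St=[addL(2) :: addR]⟩
[7] ⟨T=6; E=∅; St=[addL(2) :: addR]⟩
[8] ⟨T=-2; E={y↦thunk(((λu. ((λw. w) u)) (if0 (x + -2) then x else x)), {x↦thunk(6, ∅)}), x↦thunk(6, ∅)}; St=[addL(8)]⟩
→ final value 6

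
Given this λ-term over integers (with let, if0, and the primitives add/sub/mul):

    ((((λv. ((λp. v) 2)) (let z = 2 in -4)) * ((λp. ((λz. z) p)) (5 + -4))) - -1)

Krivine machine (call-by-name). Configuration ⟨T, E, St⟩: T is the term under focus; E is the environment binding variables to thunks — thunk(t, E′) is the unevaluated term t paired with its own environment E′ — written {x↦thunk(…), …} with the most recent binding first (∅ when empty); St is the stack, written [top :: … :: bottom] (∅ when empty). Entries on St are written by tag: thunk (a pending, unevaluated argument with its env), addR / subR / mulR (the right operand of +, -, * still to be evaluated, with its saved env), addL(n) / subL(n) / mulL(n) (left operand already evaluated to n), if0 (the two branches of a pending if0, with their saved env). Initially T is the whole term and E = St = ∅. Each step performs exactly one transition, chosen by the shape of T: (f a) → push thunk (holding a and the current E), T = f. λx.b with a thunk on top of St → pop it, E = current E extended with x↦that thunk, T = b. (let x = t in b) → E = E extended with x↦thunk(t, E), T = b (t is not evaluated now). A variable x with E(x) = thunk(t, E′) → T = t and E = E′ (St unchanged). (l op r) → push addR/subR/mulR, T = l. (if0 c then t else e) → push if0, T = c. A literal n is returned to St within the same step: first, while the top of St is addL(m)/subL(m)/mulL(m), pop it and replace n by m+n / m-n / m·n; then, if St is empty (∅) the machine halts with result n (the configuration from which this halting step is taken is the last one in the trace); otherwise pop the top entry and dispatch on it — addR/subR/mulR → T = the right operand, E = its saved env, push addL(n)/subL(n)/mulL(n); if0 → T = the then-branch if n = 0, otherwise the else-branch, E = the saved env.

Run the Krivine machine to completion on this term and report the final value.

0. <T=((((λv. ((λp. v) 2)) (let z = 2 in -4)) * ((λp. ((λz. z) p)) (5 + -4))) - -1), E=∅, St=∅>
1. <T=(((λv. ((λp. v) 2)) (let z = 2 in -4)) * ((λp. ((λz. z) p)) (5 + -4))), E=∅, St=[subR]>
2. <T=((λv. ((λp. v) 2)) (let z = 2 in -4)), E=∅, St=[mulR :: subR]>
3. <T=(λv. ((λp. v) 2)), E=∅, St=[thunk :: mulR :: subR]>
4. <T=((λp. v) 2), E={v↦thunk((let z = 2 in -4), ∅)}, St=[mulR :: subR]>
5. <T=(λp. v), E={v↦thunk((let z = 2 in -4), ∅)}, St=[thunk :: mulR :: subR]>
6. <T=v, E={p↦thunk(2, {v↦thunk((let z = 2 in -4), ∅)}), v↦thunk((let z = 2 in -4), ∅)}, St=[mulR :: subR]>
7. <T=(let z = 2 in -4), E=∅, St=[mulR :: subR]>
8. <T=-4, E={z↦thunk(2, ∅)}, St=[mulR :: subR]>
9. <T=((λp. ((λz. z) p)) (5 + -4)), E=∅, St=[mulL(-4) :: subR]>
10. <T=(λp. ((λz. z) p)), E=∅, St=[thunk :: mulL(-4) :: subR]>
11. <T=((λz. z) p), E={p↦thunk((5 + -4), ∅)}, St=[mulL(-4) :: subR]>
12. <T=(λz. z), E={p↦thunk((5 + -4), ∅)}, St=[thunk :: mulL(-4) :: subR]>
13. <T=z, E={z↦thunk(p, {p↦thunk((5 + -4), ∅)}), p↦thunk((5 + -4), ∅)}, St=[mulL(-4) :: subR]>
14. <T=p, E={p↦thunk((5 + -4), ∅)}, St=[mulL(-4) :: subR]>
15. <T=(5 + -4), E=∅, St=[mulL(-4) :: subR]>
16. <T=5, E=∅, St=[addR :: mulL(-4) :: subR]>
17. <T=-4, E=∅, St=[addL(5) :: mulL(-4) :: subR]>
18. <T=-1, E=∅, St=[subL(-4)]>
→ final value -3

Answer: -3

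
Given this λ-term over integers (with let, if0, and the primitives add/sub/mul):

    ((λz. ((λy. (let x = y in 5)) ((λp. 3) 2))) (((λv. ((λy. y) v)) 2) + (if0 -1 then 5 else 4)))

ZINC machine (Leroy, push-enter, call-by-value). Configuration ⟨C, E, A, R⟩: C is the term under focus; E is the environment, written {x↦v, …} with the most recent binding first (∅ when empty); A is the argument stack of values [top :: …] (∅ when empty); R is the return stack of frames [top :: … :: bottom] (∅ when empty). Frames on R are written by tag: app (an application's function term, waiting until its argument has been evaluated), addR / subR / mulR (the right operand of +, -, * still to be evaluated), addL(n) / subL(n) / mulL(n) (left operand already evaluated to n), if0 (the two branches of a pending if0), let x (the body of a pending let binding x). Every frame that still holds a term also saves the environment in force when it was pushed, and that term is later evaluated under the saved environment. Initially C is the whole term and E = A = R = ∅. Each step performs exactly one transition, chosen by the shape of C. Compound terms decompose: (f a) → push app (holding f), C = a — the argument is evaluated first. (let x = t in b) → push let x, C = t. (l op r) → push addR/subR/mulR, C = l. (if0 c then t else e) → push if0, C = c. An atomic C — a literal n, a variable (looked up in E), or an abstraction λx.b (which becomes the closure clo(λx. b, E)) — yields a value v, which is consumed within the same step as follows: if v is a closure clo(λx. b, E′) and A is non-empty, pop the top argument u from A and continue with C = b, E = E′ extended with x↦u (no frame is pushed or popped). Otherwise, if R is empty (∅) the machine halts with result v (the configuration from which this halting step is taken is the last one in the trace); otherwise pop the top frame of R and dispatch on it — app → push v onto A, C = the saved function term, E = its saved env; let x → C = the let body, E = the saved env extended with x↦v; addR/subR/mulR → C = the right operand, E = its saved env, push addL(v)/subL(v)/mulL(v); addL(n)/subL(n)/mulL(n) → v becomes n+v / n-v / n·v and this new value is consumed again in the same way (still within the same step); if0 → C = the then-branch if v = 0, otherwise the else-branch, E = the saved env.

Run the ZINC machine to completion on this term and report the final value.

Answer: 5

Execution trace:
[0] [C=((λz. ((λy. (let x = y in 5)) ((λp. 3) 2))) (((λv. ((λy. y) v)) 2) + (if0 -1 then 5 else 4))) | E=∅ | A=∅ | R=∅]
[1] [C=(((λv. ((λy. y) v)) 2) + (if0 -1 then 5 else 4)) | E=∅ | A=∅ | R=[app]]
[2] [C=((λv. ((λy. y) v)) 2) | E=∅ | A=∅ | R=[addR :: app]]
[3] [C=2 | E=∅ | A=∅ | R=[app :: addR :: app]]
[4] [C=(λv. ((λy. y) v)) | E=∅ | A=[2] | R=[addR :: app]]
[5] [C=((λy. y) v) | E={v↦2} | A=∅ | R=[addR :: app]]
[6] [C=v | E={v↦2} | A=∅ | R=[app :: addR :: app]]
[7] [C=(λy. y) | E={v↦2} | A=[2] | R=[addR :: app]]
[8] [C=y | E={y↦2, v↦2} | A=∅ | R=[addR :: app]]
[9] [C=(if0 -1 then 5 else 4) | E=∅ | A=∅ | R=[addL(2) :: app]]
[10] [C=-1 | E=∅ | A=∅ | R=[if0 :: addL(2) :: app]]
[11] [C=4 | E=∅ | A=∅ | R=[addL(2) :: app]]
[12] [C=(λz. ((λy. (let x = y in 5)) ((λp. 3) 2))) | E=∅ | A=[6] | R=∅]
[13] [C=((λy. (let x = y in 5)) ((λp. 3) 2)) | E={z↦6} | A=∅ | R=∅]
[14] [C=((λp. 3) 2) | E={z↦6} | A=∅ | R=[app]]
[15] [C=2 | E={z↦6} | A=∅ | R=[app :: app]]
[16] [C=(λp. 3) | E={z↦6} | A=[2] | R=[app]]
[17] [C=3 | E={p↦2, z↦6} | A=∅ | R=[app]]
[18] [C=(λy. (let x = y in 5)) | E={z↦6} | A=[3] | R=∅]
[19] [C=(let x = y in 5) | E={y↦3, z↦6} | A=∅ | R=∅]
[20] [C=y | E={y↦3, z↦6} | A=∅ | R=[let x]]
[21] [C=5 | E={x↦3, y↦3, z↦6} | A=∅ | R=∅]
→ final value 5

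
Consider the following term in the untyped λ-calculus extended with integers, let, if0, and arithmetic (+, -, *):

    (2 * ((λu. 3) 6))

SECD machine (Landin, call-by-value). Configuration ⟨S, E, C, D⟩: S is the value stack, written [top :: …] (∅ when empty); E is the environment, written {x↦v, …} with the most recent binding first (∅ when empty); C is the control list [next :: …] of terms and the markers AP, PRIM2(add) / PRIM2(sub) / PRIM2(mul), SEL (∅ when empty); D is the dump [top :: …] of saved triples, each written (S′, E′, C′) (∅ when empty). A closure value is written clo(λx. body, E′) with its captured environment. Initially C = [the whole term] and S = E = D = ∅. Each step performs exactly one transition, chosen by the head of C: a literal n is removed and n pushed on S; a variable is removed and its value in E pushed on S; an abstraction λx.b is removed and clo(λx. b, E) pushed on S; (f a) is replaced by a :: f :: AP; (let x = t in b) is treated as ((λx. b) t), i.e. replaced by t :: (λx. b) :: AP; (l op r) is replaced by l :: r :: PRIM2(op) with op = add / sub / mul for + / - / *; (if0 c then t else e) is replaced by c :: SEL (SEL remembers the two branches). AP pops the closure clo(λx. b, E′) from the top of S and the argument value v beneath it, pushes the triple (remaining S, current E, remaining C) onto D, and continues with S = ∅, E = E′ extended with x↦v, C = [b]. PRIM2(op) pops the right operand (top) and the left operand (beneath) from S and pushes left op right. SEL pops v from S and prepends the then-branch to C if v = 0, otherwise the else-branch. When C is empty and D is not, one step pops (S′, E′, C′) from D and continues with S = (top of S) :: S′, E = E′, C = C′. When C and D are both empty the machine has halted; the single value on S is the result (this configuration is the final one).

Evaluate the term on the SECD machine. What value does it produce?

[0] <S=∅, E=∅, C=[(2 * ((λu. 3) 6))], D=∅>
[1] <S=∅, E=∅, C=[2 :: ((λu. 3) 6) :: PRIM2(mul)], D=∅>
[2] <S=[2], E=∅, C=[((λu. 3) 6) :: PRIM2(mul)], D=∅>
[3] <S=[2], E=∅, C=[6 :: (λu. 3) :: AP :: PRIM2(mul)], D=∅>
[4] <S=[6 :: 2], E=∅, C=[(λu. 3) :: AP :: PRIM2(mul)], D=∅>
[5] <S=[clo(λu. 3, ∅) :: 6 :: 2], E=∅, C=[AP :: PRIM2(mul)], D=∅>
[6] <S=∅, E={u↦6}, C=[3], D=[([2], ∅, [PRIM2(mul)])]>
[7] <S=[3], E={u↦6}, C=∅, D=[([2], ∅, [PRIM2(mul)])]>
[8] <S=[3 :: 2], E=∅, C=[PRIM2(mul)], D=∅>
[9] <S=[6], E=∅, C=∅, D=∅>
→ final value 6

Answer: 6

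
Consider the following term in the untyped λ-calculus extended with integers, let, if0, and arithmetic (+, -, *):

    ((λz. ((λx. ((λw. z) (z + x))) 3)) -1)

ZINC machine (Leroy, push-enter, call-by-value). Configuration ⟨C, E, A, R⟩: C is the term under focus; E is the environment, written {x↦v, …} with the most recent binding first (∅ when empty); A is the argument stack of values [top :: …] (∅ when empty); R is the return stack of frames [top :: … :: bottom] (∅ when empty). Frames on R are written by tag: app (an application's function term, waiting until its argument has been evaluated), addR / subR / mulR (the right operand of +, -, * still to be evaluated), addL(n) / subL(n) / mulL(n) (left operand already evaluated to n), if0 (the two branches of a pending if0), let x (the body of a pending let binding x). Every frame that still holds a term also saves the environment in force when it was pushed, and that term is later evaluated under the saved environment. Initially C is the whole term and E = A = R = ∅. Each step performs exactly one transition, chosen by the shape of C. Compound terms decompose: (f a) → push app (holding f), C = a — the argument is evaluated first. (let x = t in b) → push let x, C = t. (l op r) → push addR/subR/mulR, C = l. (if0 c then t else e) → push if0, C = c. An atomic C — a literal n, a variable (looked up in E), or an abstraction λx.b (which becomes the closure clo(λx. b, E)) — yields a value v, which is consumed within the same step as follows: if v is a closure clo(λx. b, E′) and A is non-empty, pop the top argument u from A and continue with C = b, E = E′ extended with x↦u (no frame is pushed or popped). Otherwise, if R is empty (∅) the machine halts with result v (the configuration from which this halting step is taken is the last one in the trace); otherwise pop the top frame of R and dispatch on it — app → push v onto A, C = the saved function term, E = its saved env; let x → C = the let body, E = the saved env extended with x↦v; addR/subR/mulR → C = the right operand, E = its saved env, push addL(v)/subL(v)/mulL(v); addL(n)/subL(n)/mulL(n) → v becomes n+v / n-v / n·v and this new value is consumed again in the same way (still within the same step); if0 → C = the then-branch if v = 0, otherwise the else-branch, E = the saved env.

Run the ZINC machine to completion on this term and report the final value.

Answer: -1

Execution trace:
t=0: [C=((λz. ((λx. ((λw. z) (z + x))) 3)) -1) | E=∅ | A=∅ | R=∅]
t=1: [C=-1 | E=∅ | A=∅ | R=[app]]
t=2: [C=(λz. ((λx. ((λw. z) (z + x))) 3)) | E=∅ | A=[-1] | R=∅]
t=3: [C=((λx. ((λw. z) (z + x))) 3) | E={z↦-1} | A=∅ | R=∅]
t=4: [C=3 | E={z↦-1} | A=∅ | R=[app]]
t=5: [C=(λx. ((λw. z) (z + x))) | E={z↦-1} | A=[3] | R=∅]
t=6: [C=((λw. z) (z + x)) | E={x↦3, z↦-1} | A=∅ | R=∅]
t=7: [C=(z + x) | E={x↦3, z↦-1} | A=∅ | R=[app]]
t=8: [C=z | E={x↦3, z↦-1} | A=∅ | R=[addR :: app]]
t=9: [C=x | E={x↦3, z↦-1} | A=∅ | R=[addL(-1) :: app]]
t=10: [C=(λw. z) | E={x↦3, z↦-1} | A=[2] | R=∅]
t=11: [C=z | E={w↦2, x↦3, z↦-1} | A=∅ | R=∅]
→ final value -1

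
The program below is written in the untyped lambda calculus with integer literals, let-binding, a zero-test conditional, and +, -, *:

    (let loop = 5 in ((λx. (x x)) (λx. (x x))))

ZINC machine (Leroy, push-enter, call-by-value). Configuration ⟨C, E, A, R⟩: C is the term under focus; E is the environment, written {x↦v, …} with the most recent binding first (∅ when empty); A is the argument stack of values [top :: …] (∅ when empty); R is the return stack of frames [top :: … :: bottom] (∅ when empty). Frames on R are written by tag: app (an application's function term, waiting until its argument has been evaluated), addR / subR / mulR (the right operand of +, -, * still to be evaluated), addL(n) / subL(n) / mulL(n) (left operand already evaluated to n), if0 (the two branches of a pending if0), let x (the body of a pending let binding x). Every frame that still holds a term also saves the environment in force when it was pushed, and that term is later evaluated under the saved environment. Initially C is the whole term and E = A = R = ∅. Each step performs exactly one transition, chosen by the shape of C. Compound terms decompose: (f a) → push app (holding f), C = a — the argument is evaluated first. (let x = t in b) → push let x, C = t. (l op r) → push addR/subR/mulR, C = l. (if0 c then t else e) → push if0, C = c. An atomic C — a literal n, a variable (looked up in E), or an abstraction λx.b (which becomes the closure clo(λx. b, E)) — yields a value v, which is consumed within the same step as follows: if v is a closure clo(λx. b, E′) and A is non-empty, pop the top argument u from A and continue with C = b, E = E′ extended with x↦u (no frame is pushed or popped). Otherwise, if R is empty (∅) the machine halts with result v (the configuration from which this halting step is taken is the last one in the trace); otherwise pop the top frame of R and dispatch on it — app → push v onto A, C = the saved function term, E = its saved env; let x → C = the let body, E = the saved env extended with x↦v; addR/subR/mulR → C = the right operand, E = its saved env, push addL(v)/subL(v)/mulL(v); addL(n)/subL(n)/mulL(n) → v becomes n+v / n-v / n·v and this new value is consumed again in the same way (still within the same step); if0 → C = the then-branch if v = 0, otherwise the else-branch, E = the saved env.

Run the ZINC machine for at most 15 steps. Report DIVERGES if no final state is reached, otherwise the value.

Answer: DIVERGES (no final state within 15 steps)

Execution trace:
[0] [C=(let loop = 5 in ((λx. (x x)) (λx. (x x)))) | E=∅ | A=∅ | R=∅]
[1] [C=5 | E=∅ | A=∅ | R=[let loop]]
[2] [C=((λx. (x x)) (λx. (x x))) | E={loop↦5} | A=∅ | R=∅]
[3] [C=(λx. (x x)) | E={loop↦5} | A=∅ | R=[app]]
[4] [C=(λx. (x x)) | E={loop↦5} | A=[clo(λx. (x x), {loop↦5})] | R=∅]
[5] [C=(x x) | E={x↦clo(λx. (x x), {loop↦5}), loop↦5} | A=∅ | R=∅]
[6] [C=x | E={x↦clo(λx. (x x), {loop↦5}), loop↦5} | A=∅ | R=[app]]
[7] [C=x | E={x↦clo(λx. (x x), {loop↦5}), loop↦5} | A=[clo(λx. (x x), {loop↦5})] | R=∅]
… configuration repeats with period 3 (steps 5–7 recur indefinitely) …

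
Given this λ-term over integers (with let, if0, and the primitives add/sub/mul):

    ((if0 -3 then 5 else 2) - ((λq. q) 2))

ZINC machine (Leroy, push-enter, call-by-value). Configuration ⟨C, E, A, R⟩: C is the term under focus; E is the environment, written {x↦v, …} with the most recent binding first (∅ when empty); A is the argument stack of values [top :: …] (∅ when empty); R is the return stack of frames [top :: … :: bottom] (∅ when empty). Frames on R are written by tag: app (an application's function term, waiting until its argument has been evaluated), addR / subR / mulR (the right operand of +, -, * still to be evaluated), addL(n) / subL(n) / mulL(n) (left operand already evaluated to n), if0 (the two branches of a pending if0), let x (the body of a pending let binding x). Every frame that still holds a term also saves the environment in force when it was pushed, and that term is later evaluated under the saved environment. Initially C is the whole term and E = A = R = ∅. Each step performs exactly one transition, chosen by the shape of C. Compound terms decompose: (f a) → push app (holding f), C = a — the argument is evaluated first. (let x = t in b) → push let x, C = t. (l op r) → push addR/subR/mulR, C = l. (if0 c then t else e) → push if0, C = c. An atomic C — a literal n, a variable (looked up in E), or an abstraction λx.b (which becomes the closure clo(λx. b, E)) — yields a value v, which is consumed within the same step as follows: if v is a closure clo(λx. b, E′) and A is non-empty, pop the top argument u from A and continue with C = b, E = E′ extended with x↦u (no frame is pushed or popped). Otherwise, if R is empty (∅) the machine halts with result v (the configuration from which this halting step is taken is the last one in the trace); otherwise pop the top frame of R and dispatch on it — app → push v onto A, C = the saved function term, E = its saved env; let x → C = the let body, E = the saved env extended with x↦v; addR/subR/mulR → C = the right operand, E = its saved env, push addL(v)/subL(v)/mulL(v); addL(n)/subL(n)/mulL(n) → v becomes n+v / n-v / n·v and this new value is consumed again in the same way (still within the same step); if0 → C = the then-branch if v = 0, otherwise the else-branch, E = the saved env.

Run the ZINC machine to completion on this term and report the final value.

Answer: 0

Execution trace:
t=0: ⟨C=((if0 -3 then 5 else 2) - ((λq. q) 2)); E=∅; A=∅; R=∅⟩
t=1: ⟨C=(if0 -3 then 5 else 2); E=∅; A=∅; R=[subR]⟩
t=2: ⟨C=-3; E=∅; A=∅; R=[if0 :: subR]⟩
t=3: ⟨C=2; E=∅; A=∅; R=[subR]⟩
t=4: ⟨C=((λq. q) 2); E=∅; A=∅; R=[subL(2)]⟩
t=5: ⟨C=2; E=∅; A=∅; R=[app :: subL(2)]⟩
t=6: ⟨C=(λq. q); E=∅; A=[2]; R=[subL(2)]⟩
t=7: ⟨C=q; E={q↦2}; A=∅; R=[subL(2)]⟩
→ final value 0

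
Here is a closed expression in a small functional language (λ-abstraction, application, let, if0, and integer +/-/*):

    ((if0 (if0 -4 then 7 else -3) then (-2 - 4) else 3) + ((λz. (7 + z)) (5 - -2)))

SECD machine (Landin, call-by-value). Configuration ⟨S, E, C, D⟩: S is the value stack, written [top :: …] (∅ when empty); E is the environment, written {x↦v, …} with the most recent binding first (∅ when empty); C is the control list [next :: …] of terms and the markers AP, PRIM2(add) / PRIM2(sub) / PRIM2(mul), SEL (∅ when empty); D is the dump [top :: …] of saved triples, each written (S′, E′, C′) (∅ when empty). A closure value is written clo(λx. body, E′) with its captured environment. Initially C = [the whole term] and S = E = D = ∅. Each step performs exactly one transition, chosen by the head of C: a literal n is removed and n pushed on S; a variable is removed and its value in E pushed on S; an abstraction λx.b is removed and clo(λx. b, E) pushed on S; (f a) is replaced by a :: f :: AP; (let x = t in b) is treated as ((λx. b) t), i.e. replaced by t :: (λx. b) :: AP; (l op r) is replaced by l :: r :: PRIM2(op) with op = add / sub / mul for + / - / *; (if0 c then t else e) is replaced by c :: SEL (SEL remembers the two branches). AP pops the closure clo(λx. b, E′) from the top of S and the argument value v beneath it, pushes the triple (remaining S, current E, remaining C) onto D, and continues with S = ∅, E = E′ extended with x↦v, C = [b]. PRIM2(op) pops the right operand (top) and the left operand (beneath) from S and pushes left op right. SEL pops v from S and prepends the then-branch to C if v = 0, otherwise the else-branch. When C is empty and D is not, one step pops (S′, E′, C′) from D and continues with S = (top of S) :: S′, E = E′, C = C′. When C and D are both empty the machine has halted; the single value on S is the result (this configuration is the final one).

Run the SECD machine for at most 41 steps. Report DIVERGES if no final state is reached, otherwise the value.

Answer: 17

Execution trace:
t=0: <S=∅, E=∅, C=[((if0 (if0 -4 then 7 else -3) then (-2 - 4) else 3) + ((λz. (7 + z)) (5 - -2)))], D=∅>
t=1: <S=∅, E=∅, C=[(if0 (if0 -4 then 7 else -3) then (-2 - 4) else 3) :: ((λz. (7 + z)) (5 - -2)) :: PRIM2(add)], D=∅>
t=2: <S=∅, E=∅, C=[(if0 -4 then 7 else -3) :: SEL :: ((λz. (7 + z)) (5 - -2)) :: PRIM2(add)], D=∅>
t=3: <S=∅, E=∅, C=[-4 :: SEL :: SEL :: ((λz. (7 + z)) (5 - -2)) :: PRIM2(add)], D=∅>
t=4: <S=[-4], E=∅, C=[SEL :: SEL :: ((λz. (7 + z)) (5 - -2)) :: PRIM2(add)], D=∅>
t=5: <S=∅, E=∅, C=[-3 :: SEL :: ((λz. (7 + z)) (5 - -2)) :: PRIM2(add)], D=∅>
t=6: <S=[-3], E=∅, C=[SEL :: ((λz. (7 + z)) (5 - -2)) :: PRIM2(add)], D=∅>
t=7: <S=∅, E=∅, C=[3 :: ((λz. (7 + z)) (5 - -2)) :: PRIM2(add)], D=∅>
t=8: <S=[3], E=∅, C=[((λz. (7 + z)) (5 - -2)) :: PRIM2(add)], D=∅>
t=9: <S=[3], E=∅, C=[(5 - -2) :: (λz. (7 + z)) :: AP :: PRIM2(add)], D=∅>
t=10: <S=[3], E=∅, C=[5 :: -2 :: PRIM2(sub) :: (λz. (7 + z)) :: AP :: PRIM2(add)], D=∅>
t=11: <S=[5 :: 3], E=∅, C=[-2 :: PRIM2(sub) :: (λz. (7 + z)) :: AP :: PRIM2(add)], D=∅>
t=12: <S=[-2 :: 5 :: 3], E=∅, C=[PRIM2(sub) :: (λz. (7 + z)) :: AP :: PRIM2(add)], D=∅>
t=13: <S=[7 :: 3], E=∅, C=[(λz. (7 + z)) :: AP :: PRIM2(add)], D=∅>
t=14: <S=[clo(λz. (7 + z), ∅) :: 7 :: 3], E=∅, C=[AP :: PRIM2(add)], D=∅>
t=15: <S=∅, E={z↦7}, C=[(7 + z)], D=[([3], ∅, [PRIM2(add)])]>
t=16: <S=∅, E={z↦7}, C=[7 :: z :: PRIM2(add)], D=[([3], ∅, [PRIM2(add)])]>
t=17: <S=[7], E={z↦7}, C=[z :: PRIM2(add)], D=[([3], ∅, [PRIM2(add)])]>
t=18: <S=[7 :: 7], E={z↦7}, C=[PRIM2(add)], D=[([3], ∅, [PRIM2(add)])]>
t=19: <S=[14], E={z↦7}, C=∅, D=[([3], ∅, [PRIM2(add)])]>
t=20: <S=[14 :: 3], E=∅, C=[PRIM2(add)], D=∅>
t=21: <S=[17], E=∅, C=∅, D=∅>
→ final value 17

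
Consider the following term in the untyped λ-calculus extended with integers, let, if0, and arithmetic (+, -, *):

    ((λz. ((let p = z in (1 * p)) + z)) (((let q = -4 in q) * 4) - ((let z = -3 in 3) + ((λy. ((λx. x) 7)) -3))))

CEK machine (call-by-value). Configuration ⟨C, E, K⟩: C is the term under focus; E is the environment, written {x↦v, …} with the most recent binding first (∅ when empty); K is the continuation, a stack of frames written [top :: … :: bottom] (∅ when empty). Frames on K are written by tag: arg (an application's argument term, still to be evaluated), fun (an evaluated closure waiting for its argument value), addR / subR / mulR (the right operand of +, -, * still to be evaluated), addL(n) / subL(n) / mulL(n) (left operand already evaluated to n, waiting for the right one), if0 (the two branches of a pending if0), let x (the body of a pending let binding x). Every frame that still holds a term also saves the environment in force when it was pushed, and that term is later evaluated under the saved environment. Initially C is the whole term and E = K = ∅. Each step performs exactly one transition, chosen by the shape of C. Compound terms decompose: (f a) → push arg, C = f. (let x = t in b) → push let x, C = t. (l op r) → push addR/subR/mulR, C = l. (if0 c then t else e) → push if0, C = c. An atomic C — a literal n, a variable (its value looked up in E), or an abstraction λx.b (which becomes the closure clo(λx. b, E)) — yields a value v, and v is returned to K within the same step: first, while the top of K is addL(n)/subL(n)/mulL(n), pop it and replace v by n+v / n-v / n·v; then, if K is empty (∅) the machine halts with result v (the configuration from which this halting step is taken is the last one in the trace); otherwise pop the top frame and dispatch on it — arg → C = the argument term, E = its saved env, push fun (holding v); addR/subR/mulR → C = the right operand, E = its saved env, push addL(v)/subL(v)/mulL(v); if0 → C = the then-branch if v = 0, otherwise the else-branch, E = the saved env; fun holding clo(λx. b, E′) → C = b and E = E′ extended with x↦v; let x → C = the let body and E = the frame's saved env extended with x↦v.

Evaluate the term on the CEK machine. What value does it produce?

[0] ⟨C=((λz. ((let p = z in (1 * p)) + z)) (((let q = -4 in q) * 4) - ((let z = -3 in 3) + ((λy. ((λx. x) 7)) -3)))); E=∅; K=∅⟩
[1] ⟨C=(λz. ((let p = z in (1 * p)) + z)); E=∅; K=[arg]⟩
[2] ⟨C=(((let q = -4 in q) * 4) - ((let z = -3 in 3) + ((λy. ((λx. x) 7)) -3))); E=∅; K=[fun]⟩
[3] ⟨C=((let q = -4 in q) * 4); E=∅; K=[subR :: fun]⟩
[4] ⟨C=(let q = -4 in q); E=∅; K=[mulR :: subR :: fun]⟩
[5] ⟨C=-4; E=∅; K=[let q :: mulR :: subR :: fun]⟩
[6] ⟨C=q; E={q↦-4}; K=[mulR :: subR :: fun]⟩
[7] ⟨C=4; E=∅; K=[mulL(-4) :: subR :: fun]⟩
[8] ⟨C=((let z = -3 in 3) + ((λy. ((λx. x) 7)) -3)); E=∅; K=[subL(-16) :: fun]⟩
[9] ⟨C=(let z = -3 in 3); E=∅; K=[addR :: subL(-16) :: fun]⟩
[10] ⟨C=-3; E=∅; K=[let z :: addR :: subL(-16) :: fun]⟩
[11] ⟨C=3; E={z↦-3}; K=[addR :: subL(-16) :: fun]⟩
[12] ⟨C=((λy. ((λx. x) 7)) -3); E=∅; K=[addL(3) :: subL(-16) :: fun]⟩
[13] ⟨C=(λy. ((λx. x) 7)); E=∅; K=[arg :: addL(3) :: subL(-16) :: fun]⟩
[14] ⟨C=-3; E=∅; K=[fun :: addL(3) :: subL(-16) :: fun]⟩
[15] ⟨C=((λx. x) 7); E={y↦-3}; K=[addL(3) :: subL(-16) :: fun]⟩
[16] ⟨C=(λx. x); E={y↦-3}; K=[arg :: addL(3) :: subL(-16) :: fun]⟩
[17] ⟨C=7; E={y↦-3}; K=[fun :: addL(3) :: subL(-16) :: fun]⟩
[18] ⟨C=x; E={x↦7, y↦-3}; K=[addL(3) :: subL(-16) :: fun]⟩
[19] ⟨C=((let p = z in (1 * p)) + z); E={z↦-26}; K=∅⟩
[20] ⟨C=(let p = z in (1 * p)); E={z↦-26}; K=[addR]⟩
[21] ⟨C=z; E={z↦-26}; K=[let p :: addR]⟩
[22] ⟨C=(1 * p); E={p↦-26, z↦-26}; K=[addR]⟩
[23] ⟨C=1; E={p↦-26, z↦-26}; K=[mulR :: addR]⟩
[24] ⟨C=p; E={p↦-26, z↦-26}; K=[mulL(1) :: addR]⟩
[25] ⟨C=z; E={z↦-26}; K=[addL(-26)]⟩
→ final value -52

Answer: -52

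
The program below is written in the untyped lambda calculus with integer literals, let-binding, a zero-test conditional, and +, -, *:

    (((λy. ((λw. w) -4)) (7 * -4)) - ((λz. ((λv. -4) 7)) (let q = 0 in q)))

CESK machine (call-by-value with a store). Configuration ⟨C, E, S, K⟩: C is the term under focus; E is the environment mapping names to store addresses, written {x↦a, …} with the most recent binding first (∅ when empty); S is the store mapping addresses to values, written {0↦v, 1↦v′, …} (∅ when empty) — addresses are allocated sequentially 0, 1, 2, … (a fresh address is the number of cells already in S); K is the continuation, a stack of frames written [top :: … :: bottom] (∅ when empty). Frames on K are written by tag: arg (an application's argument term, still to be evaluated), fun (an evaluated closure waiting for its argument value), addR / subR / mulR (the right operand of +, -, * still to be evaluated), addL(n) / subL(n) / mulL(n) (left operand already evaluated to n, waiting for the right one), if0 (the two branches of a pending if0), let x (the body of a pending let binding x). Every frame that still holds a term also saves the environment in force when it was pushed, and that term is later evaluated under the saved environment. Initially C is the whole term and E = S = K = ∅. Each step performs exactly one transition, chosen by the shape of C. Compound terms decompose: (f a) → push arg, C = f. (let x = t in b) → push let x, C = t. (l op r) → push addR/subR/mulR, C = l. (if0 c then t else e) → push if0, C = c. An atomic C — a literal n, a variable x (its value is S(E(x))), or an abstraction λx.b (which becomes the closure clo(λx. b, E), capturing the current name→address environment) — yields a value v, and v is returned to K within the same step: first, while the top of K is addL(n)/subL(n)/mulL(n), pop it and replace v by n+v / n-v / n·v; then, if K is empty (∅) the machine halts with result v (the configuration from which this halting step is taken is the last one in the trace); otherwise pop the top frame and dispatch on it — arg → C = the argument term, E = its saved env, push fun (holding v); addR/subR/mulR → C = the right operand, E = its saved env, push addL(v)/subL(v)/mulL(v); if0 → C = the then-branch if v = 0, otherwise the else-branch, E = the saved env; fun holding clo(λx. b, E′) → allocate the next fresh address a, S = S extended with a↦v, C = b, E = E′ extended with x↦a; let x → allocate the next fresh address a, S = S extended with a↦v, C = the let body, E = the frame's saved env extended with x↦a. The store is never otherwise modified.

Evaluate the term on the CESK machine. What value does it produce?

step 0: [C=(((λy. ((λw. w) -4)) (7 * -4)) - ((λz. ((λv. -4) 7)) (let q = 0 in q))) | E=∅ | S=∅ | K=∅]
step 1: [C=((λy. ((λw. w) -4)) (7 * -4)) | E=∅ | S=∅ | K=[subR]]
step 2: [C=(λy. ((λw. w) -4)) | E=∅ | S=∅ | K=[arg :: subR]]
step 3: [C=(7 * -4) | E=∅ | S=∅ | K=[fun :: subR]]
step 4: [C=7 | E=∅ | S=∅ | K=[mulR :: fun :: subR]]
step 5: [C=-4 | E=∅ | S=∅ | K=[mulL(7) :: fun :: subR]]
step 6: [C=((λw. w) -4) | E={y↦0} | S={0↦-28} | K=[subR]]
step 7: [C=(λw. w) | E={y↦0} | S={0↦-28} | K=[arg :: subR]]
step 8: [C=-4 | E={y↦0} | S={0↦-28} | K=[fun :: subR]]
step 9: [C=w | E={w↦1, y↦0} | S={0↦-28, 1↦-4} | K=[subR]]
step 10: [C=((λz. ((λv. -4) 7)) (let q = 0 in q)) | E=∅ | S={0↦-28, 1↦-4} | K=[subL(-4)]]
step 11: [C=(λz. ((λv. -4) 7)) | E=∅ | S={0↦-28, 1↦-4} | K=[arg :: subL(-4)]]
step 12: [C=(let q = 0 in q) | E=∅ | S={0↦-28, 1↦-4} | K=[fun :: subL(-4)]]
step 13: [C=0 | E=∅ | S={0↦-28, 1↦-4} | K=[let q :: fun :: subL(-4)]]
step 14: [C=q | E={q↦2} | S={0↦-28, 1↦-4, 2↦0} | K=[fun :: subL(-4)]]
step 15: [C=((λv. -4) 7) | E={z↦3} | S={0↦-28, 1↦-4, 2↦0, 3↦0} | K=[subL(-4)]]
step 16: [C=(λv. -4) | E={z↦3} | S={0↦-28, 1↦-4, 2↦0, 3↦0} | K=[arg :: subL(-4)]]
step 17: [C=7 | E={z↦3} | S={0↦-28, 1↦-4, 2↦0, 3↦0} | K=[fun :: subL(-4)]]
step 18: [C=-4 | E={v↦4, z↦3} | S={0↦-28, 1↦-4, 2↦0, 3↦0, 4↦7} | K=[subL(-4)]]
→ final value 0

Answer: 0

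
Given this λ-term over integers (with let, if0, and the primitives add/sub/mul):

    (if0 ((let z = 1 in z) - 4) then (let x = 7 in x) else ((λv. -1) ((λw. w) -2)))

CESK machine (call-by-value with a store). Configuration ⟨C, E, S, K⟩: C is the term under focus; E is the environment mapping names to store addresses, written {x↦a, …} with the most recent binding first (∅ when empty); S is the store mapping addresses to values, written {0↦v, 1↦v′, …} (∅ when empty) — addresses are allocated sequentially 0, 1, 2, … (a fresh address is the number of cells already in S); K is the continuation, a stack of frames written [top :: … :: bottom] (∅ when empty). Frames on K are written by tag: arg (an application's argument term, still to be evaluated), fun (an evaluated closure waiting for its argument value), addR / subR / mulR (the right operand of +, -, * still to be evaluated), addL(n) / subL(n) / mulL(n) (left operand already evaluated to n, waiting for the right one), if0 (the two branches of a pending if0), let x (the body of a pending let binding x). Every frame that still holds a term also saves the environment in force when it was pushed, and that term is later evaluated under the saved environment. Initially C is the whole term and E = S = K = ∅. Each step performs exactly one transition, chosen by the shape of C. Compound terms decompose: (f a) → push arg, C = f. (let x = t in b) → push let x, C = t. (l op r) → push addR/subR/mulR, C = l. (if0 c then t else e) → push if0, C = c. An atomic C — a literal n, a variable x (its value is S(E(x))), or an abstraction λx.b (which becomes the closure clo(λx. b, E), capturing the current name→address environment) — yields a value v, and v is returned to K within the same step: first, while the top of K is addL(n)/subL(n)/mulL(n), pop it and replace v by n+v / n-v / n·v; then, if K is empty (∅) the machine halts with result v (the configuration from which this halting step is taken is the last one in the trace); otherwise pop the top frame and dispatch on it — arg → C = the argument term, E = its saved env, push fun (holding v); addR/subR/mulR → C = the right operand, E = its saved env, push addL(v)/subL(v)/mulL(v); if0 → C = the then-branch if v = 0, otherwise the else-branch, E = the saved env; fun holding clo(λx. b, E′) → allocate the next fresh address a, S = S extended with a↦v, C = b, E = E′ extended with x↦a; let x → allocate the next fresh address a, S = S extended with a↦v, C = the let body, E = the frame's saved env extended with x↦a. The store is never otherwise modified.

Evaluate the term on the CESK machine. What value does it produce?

step 0: <C=(if0 ((let z = 1 in z) - 4) then (let x = 7 in x) else ((λv. -1) ((λw. w) -2))), E=∅, S=∅, K=∅>
step 1: <C=((let z = 1 in z) - 4), E=∅, S=∅, K=[if0]>
step 2: <C=(let z = 1 in z), E=∅, S=∅, K=[subR :: if0]>
step 3: <C=1, E=∅, S=∅, K=[let z :: subR :: if0]>
step 4: <C=z, E={z↦0}, S={0↦1}, K=[subR :: if0]>
step 5: <C=4, E=∅, S={0↦1}, K=[subL(1) :: if0]>
step 6: <C=((λv. -1) ((λw. w) -2)), E=∅, S={0↦1}, K=∅>
step 7: <C=(λv. -1), E=∅, S={0↦1}, K=[arg]>
step 8: <C=((λw. w) -2), E=∅, S={0↦1}, K=[fun]>
step 9: <C=(λw. w), E=∅, S={0↦1}, K=[arg :: fun]>
step 10: <C=-2, E=∅, S={0↦1}, K=[fun :: fun]>
step 11: <C=w, E={w↦1}, S={0↦1, 1↦-2}, K=[fun]>
step 12: <C=-1, E={v↦2}, S={0↦1, 1↦-2, 2↦-2}, K=∅>
→ final value -1

Answer: -1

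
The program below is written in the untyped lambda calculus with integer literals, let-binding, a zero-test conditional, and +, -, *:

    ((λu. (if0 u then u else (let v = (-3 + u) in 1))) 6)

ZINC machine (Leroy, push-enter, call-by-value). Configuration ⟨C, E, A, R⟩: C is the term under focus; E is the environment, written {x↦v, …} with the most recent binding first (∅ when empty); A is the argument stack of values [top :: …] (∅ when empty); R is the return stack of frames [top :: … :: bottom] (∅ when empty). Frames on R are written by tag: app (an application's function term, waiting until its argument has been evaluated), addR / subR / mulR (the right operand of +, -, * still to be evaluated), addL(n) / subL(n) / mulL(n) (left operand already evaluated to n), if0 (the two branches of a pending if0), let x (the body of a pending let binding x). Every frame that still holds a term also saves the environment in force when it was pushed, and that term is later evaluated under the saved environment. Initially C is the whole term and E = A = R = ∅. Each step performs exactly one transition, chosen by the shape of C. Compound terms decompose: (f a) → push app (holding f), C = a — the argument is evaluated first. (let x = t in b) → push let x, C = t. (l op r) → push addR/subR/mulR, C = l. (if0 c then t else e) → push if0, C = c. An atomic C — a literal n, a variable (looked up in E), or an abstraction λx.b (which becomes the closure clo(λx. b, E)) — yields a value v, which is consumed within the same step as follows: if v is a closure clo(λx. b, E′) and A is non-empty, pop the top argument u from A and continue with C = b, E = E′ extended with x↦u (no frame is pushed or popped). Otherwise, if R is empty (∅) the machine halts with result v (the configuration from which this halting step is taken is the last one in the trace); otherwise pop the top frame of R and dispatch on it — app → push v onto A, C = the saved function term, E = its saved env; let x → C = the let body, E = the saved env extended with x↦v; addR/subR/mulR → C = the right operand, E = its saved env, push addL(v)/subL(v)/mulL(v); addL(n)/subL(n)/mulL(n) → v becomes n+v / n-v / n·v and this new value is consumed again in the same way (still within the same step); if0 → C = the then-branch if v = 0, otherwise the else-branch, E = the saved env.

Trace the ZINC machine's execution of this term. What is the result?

0. <C=((λu. (if0 u then u else (let v = (-3 + u) in 1))) 6), E=∅, A=∅, R=∅>
1. <C=6, E=∅, A=∅, R=[app]>
2. <C=(λu. (if0 u then u else (let v = (-3 + u) in 1))), E=∅, A=[6], R=∅>
3. <C=(if0 u then u else (let v = (-3 + u) in 1)), E={u↦6}, A=∅, R=∅>
4. <C=u, E={u↦6}, A=∅, R=[if0]>
5. <C=(let v = (-3 + u) in 1), E={u↦6}, A=∅, R=∅>
6. <C=(-3 + u), E={u↦6}, A=∅, R=[let v]>
7. <C=-3, E={u↦6}, A=∅, R=[addR :: let v]>
8. <C=u, E={u↦6}, A=∅, R=[addL(-3) :: let v]>
9. <C=1, E={v↦3, u↦6}, A=∅, R=∅>
→ final value 1

Answer: 1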